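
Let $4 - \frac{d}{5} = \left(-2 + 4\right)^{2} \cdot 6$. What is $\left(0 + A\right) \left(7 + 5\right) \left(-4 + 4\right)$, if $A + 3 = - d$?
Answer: $0$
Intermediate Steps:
$d = -100$ ($d = 20 - 5 \left(-2 + 4\right)^{2} \cdot 6 = 20 - 5 \cdot 2^{2} \cdot 6 = 20 - 5 \cdot 4 \cdot 6 = 20 - 120 = -100$)
$A = 97$ ($A = -3 - -100 = -3 + 100 = 97$)
$\left(0 + A\right) \left(7 + 5\right) \left(-4 + 4\right) = \left(0 + 97\right) \left(7 + 5\right) \left(-4 + 4\right) = 97 \cdot 12 \cdot 0 = 97 \cdot 0 = 0$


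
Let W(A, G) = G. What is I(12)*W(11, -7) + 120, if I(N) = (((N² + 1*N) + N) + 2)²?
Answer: -202180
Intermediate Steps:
I(N) = (2 + N² + 2*N)² (I(N) = (((N² + N) + N) + 2)² = (((N + N²) + N) + 2)² = ((N² + 2*N) + 2)² = (2 + N² + 2*N)²)
I(12)*W(11, -7) + 120 = (2 + 12² + 2*12)²*(-7) + 120 = (2 + 144 + 24)²*(-7) + 120 = 170²*(-7) + 120 = 28900*(-7) + 120 = -202300 + 120 = -202180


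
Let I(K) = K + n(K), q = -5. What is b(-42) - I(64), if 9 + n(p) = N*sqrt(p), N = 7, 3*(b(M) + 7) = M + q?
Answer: -401/3 ≈ -133.67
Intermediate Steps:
b(M) = -26/3 + M/3 (b(M) = -7 + (M - 5)/3 = -7 + (-5 + M)/3 = -7 + (-5/3 + M/3) = -26/3 + M/3)
n(p) = -9 + 7*sqrt(p)
I(K) = -9 + K + 7*sqrt(K) (I(K) = K + (-9 + 7*sqrt(K)) = -9 + K + 7*sqrt(K))
b(-42) - I(64) = (-26/3 + (1/3)*(-42)) - (-9 + 64 + 7*sqrt(64)) = (-26/3 - 14) - (-9 + 64 + 7*8) = -68/3 - (-9 + 64 + 56) = -68/3 - 1*111 = -68/3 - 111 = -401/3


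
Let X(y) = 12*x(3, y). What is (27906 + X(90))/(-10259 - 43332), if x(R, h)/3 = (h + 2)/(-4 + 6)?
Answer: -29562/53591 ≈ -0.55162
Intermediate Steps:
x(R, h) = 3 + 3*h/2 (x(R, h) = 3*((h + 2)/(-4 + 6)) = 3*((2 + h)/2) = 3*((2 + h)*(½)) = 3*(1 + h/2) = 3 + 3*h/2)
X(y) = 36 + 18*y (X(y) = 12*(3 + 3*y/2) = 36 + 18*y)
(27906 + X(90))/(-10259 - 43332) = (27906 + (36 + 18*90))/(-10259 - 43332) = (27906 + (36 + 1620))/(-53591) = (27906 + 1656)*(-1/53591) = 29562*(-1/53591) = -29562/53591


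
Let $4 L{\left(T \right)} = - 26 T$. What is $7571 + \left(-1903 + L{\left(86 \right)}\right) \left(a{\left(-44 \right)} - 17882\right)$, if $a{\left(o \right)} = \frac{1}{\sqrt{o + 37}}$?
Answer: $44033055 + \frac{2462 i \sqrt{7}}{7} \approx 4.4033 \cdot 10^{7} + 930.55 i$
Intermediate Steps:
$L{\left(T \right)} = - \frac{13 T}{2}$ ($L{\left(T \right)} = \frac{\left(-26\right) T}{4} = - \frac{13 T}{2}$)
$a{\left(o \right)} = \frac{1}{\sqrt{37 + o}}$
$7571 + \left(-1903 + L{\left(86 \right)}\right) \left(a{\left(-44 \right)} - 17882\right) = 7571 + \left(-1903 - 559\right) \left(\frac{1}{\sqrt{37 - 44}} - 17882\right) = 7571 + \left(-1903 - 559\right) \left(\frac{1}{\sqrt{-7}} - 17882\right) = 7571 - 2462 \left(- \frac{i \sqrt{7}}{7} - 17882\right) = 7571 - 2462 \left(-17882 - \frac{i \sqrt{7}}{7}\right) = 7571 + \left(44025484 + \frac{2462 i \sqrt{7}}{7}\right) = 44033055 + \frac{2462 i \sqrt{7}}{7}$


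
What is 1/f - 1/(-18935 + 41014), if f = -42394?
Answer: -64473/936017126 ≈ -6.8880e-5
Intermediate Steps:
1/f - 1/(-18935 + 41014) = 1/(-42394) - 1/(-18935 + 41014) = -1/42394 - 1/22079 = -64473/936017126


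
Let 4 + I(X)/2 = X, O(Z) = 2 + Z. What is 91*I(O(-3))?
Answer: -910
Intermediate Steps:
I(X) = -8 + 2*X
91*I(O(-3)) = 91*(-8 + 2*(2 - 3)) = 91*(-8 + 2*(-1)) = 91*(-8 - 2) = 91*(-10) = -910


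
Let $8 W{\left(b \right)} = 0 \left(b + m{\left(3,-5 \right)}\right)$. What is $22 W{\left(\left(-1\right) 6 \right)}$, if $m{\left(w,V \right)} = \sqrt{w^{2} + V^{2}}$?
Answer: $0$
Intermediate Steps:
$m{\left(w,V \right)} = \sqrt{V^{2} + w^{2}}$
$W{\left(b \right)} = 0$ ($W{\left(b \right)} = \frac{0 \left(b + \sqrt{\left(-5\right)^{2} + 3^{2}}\right)}{8} = \frac{0 \left(b + \sqrt{25 + 9}\right)}{8} = \frac{0 \left(b + \sqrt{34}\right)}{8} = \frac{1}{8} \cdot 0 = 0$)
$22 W{\left(\left(-1\right) 6 \right)} = 22 \cdot 0 = 0$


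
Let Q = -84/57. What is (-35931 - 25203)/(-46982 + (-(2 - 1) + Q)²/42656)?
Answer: 313797072448/241155723701 ≈ 1.3012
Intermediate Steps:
Q = -28/19 (Q = -84*1/57 = -28/19 ≈ -1.4737)
(-35931 - 25203)/(-46982 + (-(2 - 1) + Q)²/42656) = (-35931 - 25203)/(-46982 + (-(2 - 1) - 28/19)²/42656) = -61134/(-46982 + (-1*1 - 28/19)²*(1/42656)) = -61134/(-46982 + (-1 - 28/19)²*(1/42656)) = -61134/(-46982 + (-47/19)²*(1/42656)) = -61134/(-46982 + (2209/361)*(1/42656)) = -61134/(-46982 + 2209/15398816) = -61134/(-723467171103/15398816) = -61134*(-15398816/723467171103) = 313797072448/241155723701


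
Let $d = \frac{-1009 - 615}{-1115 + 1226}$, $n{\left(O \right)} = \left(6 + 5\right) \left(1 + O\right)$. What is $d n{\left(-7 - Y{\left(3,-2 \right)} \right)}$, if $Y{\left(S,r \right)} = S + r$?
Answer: $\frac{125048}{111} \approx 1126.6$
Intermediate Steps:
$n{\left(O \right)} = 11 + 11 O$ ($n{\left(O \right)} = 11 \left(1 + O\right) = 11 + 11 O$)
$d = - \frac{1624}{111} \approx -14.631$
$d n{\left(-7 - Y{\left(3,-2 \right)} \right)} = - \frac{1624 \left(11 + 11 \left(-7 - \left(3 - 2\right)\right)\right)}{111} = - \frac{1624 \left(11 + 11 \left(-7 - 1\right)\right)}{111} = - \frac{1624 \left(11 + 11 \left(-8\right)\right)}{111} = - \frac{1624 \left(11 - 88\right)}{111} = \left(- \frac{1624}{111}\right) \left(-77\right) = \frac{125048}{111}$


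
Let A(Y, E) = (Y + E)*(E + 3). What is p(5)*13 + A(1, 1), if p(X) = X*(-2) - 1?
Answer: -135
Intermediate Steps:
p(X) = -1 - 2*X (p(X) = -2*X - 1 = -1 - 2*X)
A(Y, E) = (3 + E)*(E + Y) (A(Y, E) = (E + Y)*(3 + E) = (3 + E)*(E + Y))
p(5)*13 + A(1, 1) = (-1 - 2*5)*13 + (1² + 3*1 + 3*1 + 1*1) = (-1 - 10)*13 + (1 + 3 + 3 + 1) = -11*13 + 8 = -143 + 8 = -135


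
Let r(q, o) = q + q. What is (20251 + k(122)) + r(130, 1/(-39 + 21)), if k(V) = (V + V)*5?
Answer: 21731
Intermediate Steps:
r(q, o) = 2*q
k(V) = 10*V (k(V) = (2*V)*5 = 10*V)
(20251 + k(122)) + r(130, 1/(-39 + 21)) = (20251 + 10*122) + 2*130 = (20251 + 1220) + 260 = 21471 + 260 = 21731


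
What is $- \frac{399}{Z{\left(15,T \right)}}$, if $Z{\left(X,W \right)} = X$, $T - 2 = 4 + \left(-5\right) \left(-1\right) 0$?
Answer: $- \frac{133}{5} \approx -26.6$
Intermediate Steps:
$T = 6$ ($T = 2 + \left(4 + \left(-5\right) \left(-1\right) 0\right) = 2 + \left(4 + 5 \cdot 0\right) = 2 + \left(4 + 0\right) = 2 + 4 = 6$)
$- \frac{399}{Z{\left(15,T \right)}} = - \frac{399}{15} = \left(-399\right) \frac{1}{15} = - \frac{133}{5}$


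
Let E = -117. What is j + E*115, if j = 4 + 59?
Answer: -13392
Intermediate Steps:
j = 63
j + E*115 = 63 - 117*115 = 63 - 13455 = -13392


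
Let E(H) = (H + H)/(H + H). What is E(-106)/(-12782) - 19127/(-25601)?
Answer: 244455713/327231982 ≈ 0.74704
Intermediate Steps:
E(H) = 1 (E(H) = (2*H)/((2*H)) = (2*H)*(1/(2*H)) = 1)
E(-106)/(-12782) - 19127/(-25601) = 1/(-12782) - 19127/(-25601) = 1*(-1/12782) - 19127*(-1/25601) = -1/12782 + 19127/25601 = 244455713/327231982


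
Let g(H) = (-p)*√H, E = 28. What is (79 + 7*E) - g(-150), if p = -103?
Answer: 275 - 515*I*√6 ≈ 275.0 - 1261.5*I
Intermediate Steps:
g(H) = 103*√H (g(H) = (-1*(-103))*√H = 103*√H)
(79 + 7*E) - g(-150) = (79 + 7*28) - 103*√(-150) = (79 + 196) - 103*5*I*√6 = 275 - 515*I*√6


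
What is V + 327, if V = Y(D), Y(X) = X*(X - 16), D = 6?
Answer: 267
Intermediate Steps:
Y(X) = X*(-16 + X)
V = -60 (V = 6*(-16 + 6) = 6*(-10) = -60)
V + 327 = -60 + 327 = 267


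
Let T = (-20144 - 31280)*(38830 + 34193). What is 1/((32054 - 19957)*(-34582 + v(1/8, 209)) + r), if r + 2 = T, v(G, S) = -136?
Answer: -1/4175118400 ≈ -2.3951e-10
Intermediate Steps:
T = -3755134752 (T = -51424*73023 = -3755134752)
r = -3755134754 (r = -2 - 3755134752 = -3755134754)
1/((32054 - 19957)*(-34582 + v(1/8, 209)) + r) = 1/((32054 - 19957)*(-34582 - 136) - 3755134754) = 1/(12097*(-34718) - 3755134754) = 1/(-419983646 - 3755134754) = 1/(-4175118400) = -1/4175118400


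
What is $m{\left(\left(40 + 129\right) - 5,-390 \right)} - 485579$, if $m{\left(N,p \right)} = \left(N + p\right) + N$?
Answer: $-485641$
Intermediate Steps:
$m{\left(N,p \right)} = p + 2 N$
$m{\left(\left(40 + 129\right) - 5,-390 \right)} - 485579 = \left(-390 + 2 \left(\left(40 + 129\right) - 5\right)\right) - 485579 = \left(-390 + 2 \left(169 - 5\right)\right) - 485579 = \left(-390 + 2 \cdot 164\right) - 485579 = \left(-390 + 328\right) - 485579 = -62 - 485579 = -485641$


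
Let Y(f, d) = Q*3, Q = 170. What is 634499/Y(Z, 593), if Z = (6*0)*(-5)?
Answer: 634499/510 ≈ 1244.1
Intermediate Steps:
Z = 0 (Z = 0*(-5) = 0)
Y(f, d) = 510 (Y(f, d) = 170*3 = 510)
634499/Y(Z, 593) = 634499/510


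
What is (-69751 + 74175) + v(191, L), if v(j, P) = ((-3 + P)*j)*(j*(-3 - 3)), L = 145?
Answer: -31077388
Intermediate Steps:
v(j, P) = -6*j²*(-3 + P) (v(j, P) = (j*(-3 + P))*(j*(-6)) = (j*(-3 + P))*(-6*j) = -6*j²*(-3 + P))
(-69751 + 74175) + v(191, L) = (-69751 + 74175) + 6*191²*(3 - 1*145) = 4424 + 6*36481*(3 - 145) = 4424 + 6*36481*(-142) = 4424 - 31081812 = -31077388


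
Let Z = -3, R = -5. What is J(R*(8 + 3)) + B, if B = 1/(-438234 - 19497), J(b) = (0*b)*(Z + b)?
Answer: -1/457731 ≈ -2.1847e-6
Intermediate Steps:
J(b) = 0 (J(b) = (0*b)*(-3 + b) = 0*(-3 + b) = 0)
B = -1/457731 (B = 1/(-457731) = -1/457731 ≈ -2.1847e-6)
J(R*(8 + 3)) + B = 0 - 1/457731 = -1/457731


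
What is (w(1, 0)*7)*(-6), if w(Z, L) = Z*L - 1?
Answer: 42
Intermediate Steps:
w(Z, L) = -1 + L*Z (w(Z, L) = L*Z - 1 = -1 + L*Z)
(w(1, 0)*7)*(-6) = ((-1 + 0*1)*7)*(-6) = ((-1 + 0)*7)*(-6) = -1*7*(-6) = -7*(-6) = 42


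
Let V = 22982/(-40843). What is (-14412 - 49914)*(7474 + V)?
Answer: -19634713857600/40843 ≈ -4.8074e+8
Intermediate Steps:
V = -22982/40843 (V = 22982*(-1/40843) = -22982/40843 ≈ -0.56269)
(-14412 - 49914)*(7474 + V) = (-14412 - 49914)*(7474 - 22982/40843) = -64326*305237600/40843 = -19634713857600/40843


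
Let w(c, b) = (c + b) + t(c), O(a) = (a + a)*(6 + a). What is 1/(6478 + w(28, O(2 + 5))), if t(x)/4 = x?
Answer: 1/6800 ≈ 0.00014706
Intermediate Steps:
t(x) = 4*x
O(a) = 2*a*(6 + a) (O(a) = (2*a)*(6 + a) = 2*a*(6 + a))
w(c, b) = b + 5*c (w(c, b) = (c + b) + 4*c = (b + c) + 4*c = b + 5*c)
1/(6478 + w(28, O(2 + 5))) = 1/(6478 + (2*(2 + 5)*(6 + (2 + 5)) + 5*28)) = 1/(6478 + (2*7*(6 + 7) + 140)) = 1/(6478 + (2*7*13 + 140)) = 1/(6478 + (182 + 140)) = 1/(6478 + 322) = 1/6800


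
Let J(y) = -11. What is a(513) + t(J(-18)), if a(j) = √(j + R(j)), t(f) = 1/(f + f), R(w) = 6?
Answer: -1/22 + √519 ≈ 22.736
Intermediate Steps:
t(f) = 1/(2*f)
a(j) = √(6 + j) (a(j) = √(j + 6) = √(6 + j))
a(513) + t(J(-18)) = √(6 + 513) + (½)/(-11) = √519 + (½)*(-1/11) = √519 - 1/22 = -1/22 + √519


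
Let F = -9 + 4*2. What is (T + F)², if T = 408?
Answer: 165649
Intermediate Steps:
F = -1 (F = -9 + 8 = -1)
(T + F)² = (408 - 1)² = 407² = 165649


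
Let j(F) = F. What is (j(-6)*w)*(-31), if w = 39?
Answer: 7254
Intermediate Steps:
(j(-6)*w)*(-31) = -6*39*(-31) = -234*(-31) = 7254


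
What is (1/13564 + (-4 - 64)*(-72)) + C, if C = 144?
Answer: 68362561/13564 ≈ 5040.0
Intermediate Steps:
(1/13564 + (-4 - 64)*(-72)) + C = (1/13564 + (-4 - 64)*(-72)) + 144 = (1/13564 - 68*(-72)) + 144 = (1/13564 + 4896) + 144 = 66409345/13564 + 144 = 68362561/13564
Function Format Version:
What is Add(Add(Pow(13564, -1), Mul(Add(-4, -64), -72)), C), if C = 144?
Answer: Rational(68362561, 13564) ≈ 5040.0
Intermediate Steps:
Add(Add(Pow(13564, -1), Mul(Add(-4, -64), -72)), C) = Add(Add(Pow(13564, -1), Mul(Add(-4, -64), -72)), 144) = Add(Add(Rational(1, 13564), Mul(-68, -72)), 144) = Add(Add(Rational(1, 13564), 4896), 144) = Add(Rational(66409345, 13564), 144) = Rational(68362561, 13564)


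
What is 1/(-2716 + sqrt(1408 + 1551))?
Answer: -2716/7373697 - sqrt(2959)/7373697 ≈ -0.00037571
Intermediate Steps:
1/(-2716 + sqrt(1408 + 1551)) = 1/(-2716 + sqrt(2959))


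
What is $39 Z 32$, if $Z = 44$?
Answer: $54912$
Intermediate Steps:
$39 Z 32 = 39 \cdot 44 \cdot 32 = 1716 \cdot 32 = 54912$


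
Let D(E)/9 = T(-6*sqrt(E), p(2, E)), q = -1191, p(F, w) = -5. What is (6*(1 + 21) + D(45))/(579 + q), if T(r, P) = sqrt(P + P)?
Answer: -11/51 - I*sqrt(10)/68 ≈ -0.21569 - 0.046504*I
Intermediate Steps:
T(r, P) = sqrt(2)*sqrt(P) (T(r, P) = sqrt(2*P) = sqrt(2)*sqrt(P))
D(E) = 9*I*sqrt(10) (D(E) = 9*(sqrt(2)*sqrt(-5)) = 9*(sqrt(2)*(I*sqrt(5))) = 9*(I*sqrt(10)) = 9*I*sqrt(10))
(6*(1 + 21) + D(45))/(579 + q) = (6*(1 + 21) + 9*I*sqrt(10))/(579 - 1191) = (6*22 + 9*I*sqrt(10))/(-612) = (132 + 9*I*sqrt(10))*(-1/612) = -11/51 - I*sqrt(10)/68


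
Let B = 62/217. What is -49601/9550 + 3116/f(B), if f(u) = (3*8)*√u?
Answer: -49601/9550 + 779*√14/12 ≈ 237.70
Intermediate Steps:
B = 2/7 (B = 62*(1/217) = 2/7 ≈ 0.28571)
f(u) = 24*√u
-49601/9550 + 3116/f(B) = -49601/9550 + 3116/((24*√(2/7))) = -49601*1/9550 + 3116/((24*(√14/7))) = -49601/9550 + 3116/((24*√14/7)) = -49601/9550 + 3116*(√14/48) = -49601/9550 + 779*√14/12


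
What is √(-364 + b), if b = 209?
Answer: I*√155 ≈ 12.45*I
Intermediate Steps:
√(-364 + b) = √(-364 + 209) = √(-155) = I*√155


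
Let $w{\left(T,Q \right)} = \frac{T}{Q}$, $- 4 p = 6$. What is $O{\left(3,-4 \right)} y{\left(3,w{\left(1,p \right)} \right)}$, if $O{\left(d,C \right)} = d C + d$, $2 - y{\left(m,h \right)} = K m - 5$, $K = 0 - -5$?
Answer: $72$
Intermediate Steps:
$p = - \frac{3}{2}$ ($p = \left(- \frac{1}{4}\right) 6 = - \frac{3}{2} \approx -1.5$)
$K = 5$ ($K = 0 + 5 = 5$)
$y{\left(m,h \right)} = 7 - 5 m$ ($y{\left(m,h \right)} = 2 - \left(5 m - 5\right) = 2 - \left(-5 + 5 m\right) = 7 - 5 m$)
$O{\left(d,C \right)} = d + C d$ ($O{\left(d,C \right)} = C d + d = d + C d$)
$O{\left(3,-4 \right)} y{\left(3,w{\left(1,p \right)} \right)} = 3 \left(1 - 4\right) \left(7 - 15\right) = 3 \left(-3\right) \left(7 - 15\right) = \left(-9\right) \left(-8\right) = 72$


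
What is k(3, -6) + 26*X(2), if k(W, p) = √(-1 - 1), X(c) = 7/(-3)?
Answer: -182/3 + I*√2 ≈ -60.667 + 1.4142*I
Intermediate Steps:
X(c) = -7/3 (X(c) = 7*(-⅓) = -7/3)
k(W, p) = I*√2 (k(W, p) = √(-2) = I*√2)
k(3, -6) + 26*X(2) = I*√2 + 26*(-7/3) = I*√2 - 182/3 = -182/3 + I*√2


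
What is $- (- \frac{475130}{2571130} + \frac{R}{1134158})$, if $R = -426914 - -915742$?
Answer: $- \frac{35898392255}{145803382927} \approx -0.24621$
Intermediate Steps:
$R = 488828$ ($R = -426914 + 915742 = 488828$)
$- (- \frac{475130}{2571130} + \frac{R}{1134158}) = - (- \frac{475130}{2571130} + \frac{488828}{1134158}) = - (\left(-475130\right) \frac{1}{2571130} + 488828 \cdot \frac{1}{1134158}) = - (- \frac{47513}{257113} + \frac{244414}{567079}) = \left(-1\right) \frac{35898392255}{145803382927} = - \frac{35898392255}{145803382927}$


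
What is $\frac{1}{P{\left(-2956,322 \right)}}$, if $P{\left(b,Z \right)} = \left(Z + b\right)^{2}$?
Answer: $\frac{1}{6937956} \approx 1.4413 \cdot 10^{-7}$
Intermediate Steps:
$\frac{1}{P{\left(-2956,322 \right)}} = \frac{1}{\left(322 - 2956\right)^{2}} = \frac{1}{\left(-2634\right)^{2}} = \frac{1}{6937956}$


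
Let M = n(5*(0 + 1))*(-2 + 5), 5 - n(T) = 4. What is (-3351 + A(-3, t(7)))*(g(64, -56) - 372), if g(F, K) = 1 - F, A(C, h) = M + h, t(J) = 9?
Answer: 1452465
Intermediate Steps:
n(T) = 1 (n(T) = 5 - 1*4 = 5 - 4 = 1)
M = 3 (M = 1*(-2 + 5) = 1*3 = 3)
A(C, h) = 3 + h
(-3351 + A(-3, t(7)))*(g(64, -56) - 372) = (-3351 + (3 + 9))*((1 - 1*64) - 372) = (-3351 + 12)*((1 - 64) - 372) = -3339*(-63 - 372) = -3339*(-435) = 1452465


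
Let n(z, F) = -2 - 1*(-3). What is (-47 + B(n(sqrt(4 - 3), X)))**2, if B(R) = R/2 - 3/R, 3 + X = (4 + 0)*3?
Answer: 9801/4 ≈ 2450.3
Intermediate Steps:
X = 9 (X = -3 + (4 + 0)*3 = -3 + 4*3 = -3 + 12 = 9)
n(z, F) = 1 (n(z, F) = -2 + 3 = 1)
B(R) = R/2 - 3/R (B(R) = R*(1/2) - 3/R = R/2 - 3/R)
(-47 + B(n(sqrt(4 - 3), X)))**2 = (-47 + ((1/2)*1 - 3/1))**2 = (-47 + (1/2 - 3*1))**2 = (-47 + (1/2 - 3))**2 = (-47 - 5/2)**2 = (-99/2)**2 = 9801/4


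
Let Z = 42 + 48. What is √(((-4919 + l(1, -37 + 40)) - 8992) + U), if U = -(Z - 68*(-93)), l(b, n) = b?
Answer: 2*I*√5081 ≈ 142.56*I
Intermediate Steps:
Z = 90
U = -6414 (U = -(90 - 68*(-93)) = -(90 + 6324) = -1*6414 = -6414)
√(((-4919 + l(1, -37 + 40)) - 8992) + U) = √(((-4919 + 1) - 8992) - 6414) = √((-4918 - 8992) - 6414) = √(-13910 - 6414) = √(-20324) = 2*I*√5081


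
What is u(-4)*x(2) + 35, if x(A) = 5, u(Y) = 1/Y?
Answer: 135/4 ≈ 33.750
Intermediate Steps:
u(-4)*x(2) + 35 = 5/(-4) + 35 = -¼*5 + 35 = -5/4 + 35 = 135/4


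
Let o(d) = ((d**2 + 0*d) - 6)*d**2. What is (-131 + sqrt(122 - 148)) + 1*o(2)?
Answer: -139 + I*sqrt(26) ≈ -139.0 + 5.099*I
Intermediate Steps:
o(d) = d**2*(-6 + d**2) (o(d) = ((d**2 + 0) - 6)*d**2 = (d**2 - 6)*d**2 = (-6 + d**2)*d**2 = d**2*(-6 + d**2))
(-131 + sqrt(122 - 148)) + 1*o(2) = (-131 + sqrt(122 - 148)) + 1*(2**2*(-6 + 2**2)) = (-131 + sqrt(-26)) + 1*(4*(-6 + 4)) = (-131 + I*sqrt(26)) + 1*(4*(-2)) = (-131 + I*sqrt(26)) + 1*(-8) = (-131 + I*sqrt(26)) - 8 = -139 + I*sqrt(26)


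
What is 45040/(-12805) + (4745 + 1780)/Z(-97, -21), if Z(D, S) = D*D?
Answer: -68045747/24096449 ≈ -2.8239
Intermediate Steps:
Z(D, S) = D²
45040/(-12805) + (4745 + 1780)/Z(-97, -21) = 45040/(-12805) + (4745 + 1780)/((-97)²) = 45040*(-1/12805) + 6525/9409 = -9008/2561 + 6525*(1/9409) = -9008/2561 + 6525/9409 = -68045747/24096449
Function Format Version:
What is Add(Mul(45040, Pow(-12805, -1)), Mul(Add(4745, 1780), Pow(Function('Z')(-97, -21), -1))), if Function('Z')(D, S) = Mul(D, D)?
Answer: Rational(-68045747, 24096449) ≈ -2.8239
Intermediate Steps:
Function('Z')(D, S) = Pow(D, 2)
Add(Mul(45040, Pow(-12805, -1)), Mul(Add(4745, 1780), Pow(Function('Z')(-97, -21), -1))) = Add(Mul(45040, Pow(-12805, -1)), Mul(Add(4745, 1780), Pow(Pow(-97, 2), -1))) = Add(Mul(45040, Rational(-1, 12805)), Mul(6525, Pow(9409, -1))) = Add(Rational(-9008, 2561), Mul(6525, Rational(1, 9409))) = Add(Rational(-9008, 2561), Rational(6525, 9409)) = Rational(-68045747, 24096449)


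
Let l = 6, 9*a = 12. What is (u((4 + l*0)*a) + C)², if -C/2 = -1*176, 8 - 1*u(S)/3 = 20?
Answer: 99856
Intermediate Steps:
a = 4/3 (a = (⅑)*12 = 4/3 ≈ 1.3333)
u(S) = -36 (u(S) = 24 - 3*20 = 24 - 60 = -36)
C = 352 (C = -(-2)*176 = -2*(-176) = 352)
(u((4 + l*0)*a) + C)² = (-36 + 352)² = 316² = 99856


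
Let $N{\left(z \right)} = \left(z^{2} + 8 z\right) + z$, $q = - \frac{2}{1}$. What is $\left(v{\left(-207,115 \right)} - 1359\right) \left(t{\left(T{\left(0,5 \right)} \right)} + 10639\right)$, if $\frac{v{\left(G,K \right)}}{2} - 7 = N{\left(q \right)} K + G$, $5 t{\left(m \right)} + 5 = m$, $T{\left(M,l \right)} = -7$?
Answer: $- \frac{264798157}{5} \approx -5.296 \cdot 10^{7}$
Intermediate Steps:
$q = -2$ ($q = \left(-2\right) 1 = -2$)
$N{\left(z \right)} = z^{2} + 9 z$
$t{\left(m \right)} = -1 + \frac{m}{5}$
$v{\left(G,K \right)} = 14 - 28 K + 2 G$ ($v{\left(G,K \right)} = 14 + 2 \left(- 2 \left(9 - 2\right) K + G\right) = 14 + 2 \left(\left(-2\right) 7 K + G\right) = 14 + 2 \left(- 14 K + G\right) = 14 + 2 \left(G - 14 K\right) = 14 + \left(- 28 K + 2 G\right) = 14 - 28 K + 2 G$)
$\left(v{\left(-207,115 \right)} - 1359\right) \left(t{\left(T{\left(0,5 \right)} \right)} + 10639\right) = \left(\left(14 - 3220 + 2 \left(-207\right)\right) - 1359\right) \left(\left(-1 + \frac{1}{5} \left(-7\right)\right) + 10639\right) = \left(\left(14 - 3220 - 414\right) - 1359\right) \left(\left(-1 - \frac{7}{5}\right) + 10639\right) = \left(-3620 - 1359\right) \left(- \frac{12}{5} + 10639\right) = \left(-4979\right) \frac{53183}{5} = - \frac{264798157}{5}$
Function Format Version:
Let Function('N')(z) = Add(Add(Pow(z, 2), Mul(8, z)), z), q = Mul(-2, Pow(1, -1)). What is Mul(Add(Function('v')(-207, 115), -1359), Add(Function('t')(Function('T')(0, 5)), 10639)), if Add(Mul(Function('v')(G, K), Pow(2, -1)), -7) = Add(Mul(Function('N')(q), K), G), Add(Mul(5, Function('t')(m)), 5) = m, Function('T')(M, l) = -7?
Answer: Rational(-264798157, 5) ≈ -5.2960e+7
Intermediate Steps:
q = -2 (q = Mul(-2, 1) = -2)
Function('N')(z) = Add(Pow(z, 2), Mul(9, z))
Function('t')(m) = Add(-1, Mul(Rational(1, 5), m))
Function('v')(G, K) = Add(14, Mul(-28, K), Mul(2, G)) (Function('v')(G, K) = Add(14, Mul(2, Add(Mul(Mul(-2, Add(9, -2)), K), G))) = Add(14, Mul(2, Add(Mul(Mul(-2, 7), K), G))) = Add(14, Mul(2, Add(Mul(-14, K), G))) = Add(14, Mul(2, Add(G, Mul(-14, K)))) = Add(14, Add(Mul(-28, K), Mul(2, G))) = Add(14, Mul(-28, K), Mul(2, G)))
Mul(Add(Function('v')(-207, 115), -1359), Add(Function('t')(Function('T')(0, 5)), 10639)) = Mul(Add(Add(14, Mul(-28, 115), Mul(2, -207)), -1359), Add(Add(-1, Mul(Rational(1, 5), -7)), 10639)) = Mul(Add(Add(14, -3220, -414), -1359), Add(Add(-1, Rational(-7, 5)), 10639)) = Mul(Add(-3620, -1359), Add(Rational(-12, 5), 10639)) = Mul(-4979, Rational(53183, 5)) = Rational(-264798157, 5)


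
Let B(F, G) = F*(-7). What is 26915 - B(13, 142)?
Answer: 27006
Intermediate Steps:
B(F, G) = -7*F
26915 - B(13, 142) = 26915 - (-7)*13 = 26915 - 1*(-91) = 26915 + 91 = 27006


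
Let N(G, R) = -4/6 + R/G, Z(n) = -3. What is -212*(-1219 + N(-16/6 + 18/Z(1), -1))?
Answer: 10083250/39 ≈ 2.5854e+5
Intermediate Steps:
N(G, R) = -2/3 + R/G (N(G, R) = -4*1/6 + R/G = -2/3 + R/G)
-212*(-1219 + N(-16/6 + 18/Z(1), -1)) = -212*(-1219 + (-2/3 - 1/(-16/6 + 18/(-3)))) = -212*(-1219 + (-2/3 - 1/(-16*1/6 + 18*(-1/3)))) = -212*(-1219 + (-2/3 - 1/(-8/3 - 6))) = -212*(-1219 + (-2/3 - 1/(-26/3))) = -212*(-1219 + (-2/3 - 1*(-3/26))) = -212*(-1219 + (-2/3 + 3/26)) = -212*(-1219 - 43/78) = -212*(-95125/78) = 10083250/39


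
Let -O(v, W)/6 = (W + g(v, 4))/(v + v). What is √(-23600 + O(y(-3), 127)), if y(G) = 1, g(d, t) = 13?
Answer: 2*I*√6005 ≈ 154.98*I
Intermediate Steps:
O(v, W) = -3*(13 + W)/v (O(v, W) = -6*(W + 13)/(v + v) = -6*(13 + W)/(2*v) = -6*(13 + W)*1/(2*v) = -3*(13 + W)/v)
√(-23600 + O(y(-3), 127)) = √(-23600 + 3*(-13 - 1*127)/1) = √(-23600 + 3*1*(-13 - 127)) = √(-23600 + 3*1*(-140)) = √(-23600 - 420) = √(-24020) = 2*I*√6005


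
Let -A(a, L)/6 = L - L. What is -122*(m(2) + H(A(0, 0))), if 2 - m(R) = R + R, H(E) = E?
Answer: 244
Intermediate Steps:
A(a, L) = 0 (A(a, L) = -6*(L - L) = -6*0 = 0)
m(R) = 2 - 2*R (m(R) = 2 - (R + R) = 2 - 2*R)
-122*(m(2) + H(A(0, 0))) = -122*((2 - 2*2) + 0) = -122*((2 - 4) + 0) = -122*(-2 + 0) = -122*(-2) = 244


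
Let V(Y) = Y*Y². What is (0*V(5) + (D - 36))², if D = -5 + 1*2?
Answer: 1521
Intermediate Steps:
V(Y) = Y³
D = -3 (D = -5 + 2 = -3)
(0*V(5) + (D - 36))² = (0*5³ + (-3 - 36))² = (0*125 - 39)² = (0 - 39)² = (-39)² = 1521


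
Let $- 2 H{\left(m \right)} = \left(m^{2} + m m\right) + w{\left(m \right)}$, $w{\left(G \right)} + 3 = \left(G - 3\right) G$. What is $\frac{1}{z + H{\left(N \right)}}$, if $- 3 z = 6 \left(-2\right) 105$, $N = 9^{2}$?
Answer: $- \frac{2}{18597} \approx -0.00010754$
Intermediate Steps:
$w{\left(G \right)} = -3 + G \left(-3 + G\right)$ ($w{\left(G \right)} = -3 + \left(G - 3\right) G = -3 + \left(-3 + G\right) G = -3 + G \left(-3 + G\right)$)
$N = 81$
$z = 420$ ($z = - \frac{6 \left(-2\right) 105}{3} = - \frac{\left(-12\right) 105}{3} = \left(- \frac{1}{3}\right) \left(-1260\right) = 420$)
$H{\left(m \right)} = \frac{3}{2} - \frac{3 m^{2}}{2} + \frac{3 m}{2}$ ($H{\left(m \right)} = - \frac{\left(m^{2} + m m\right) - \left(3 - m^{2} + 3 m\right)}{2} = - \frac{\left(m^{2} + m^{2}\right) - \left(3 - m^{2} + 3 m\right)}{2} = - \frac{2 m^{2} - \left(3 - m^{2} + 3 m\right)}{2} = - \frac{-3 - 3 m + 3 m^{2}}{2} = \frac{3}{2} - \frac{3 m^{2}}{2} + \frac{3 m}{2}$)
$\frac{1}{z + H{\left(N \right)}} = \frac{1}{420 + \left(\frac{3}{2} - \frac{3 \cdot 81^{2}}{2} + \frac{3}{2} \cdot 81\right)} = \frac{1}{420 + \left(\frac{3}{2} - \frac{19683}{2} + \frac{243}{2}\right)} = \frac{1}{420 - \frac{19437}{2}} = \frac{1}{- \frac{18597}{2}} = - \frac{2}{18597}$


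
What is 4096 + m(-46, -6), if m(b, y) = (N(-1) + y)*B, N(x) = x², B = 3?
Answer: 4081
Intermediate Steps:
m(b, y) = 3 + 3*y (m(b, y) = ((-1)² + y)*3 = (1 + y)*3 = 3 + 3*y)
4096 + m(-46, -6) = 4096 + (3 + 3*(-6)) = 4096 + (3 - 18) = 4096 - 15 = 4081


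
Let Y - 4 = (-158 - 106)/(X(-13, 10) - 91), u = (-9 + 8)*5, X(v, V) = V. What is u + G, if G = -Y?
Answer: -331/27 ≈ -12.259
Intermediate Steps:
u = -5 (u = -1*5 = -5)
Y = 196/27 (Y = 4 + (-158 - 106)/(10 - 91) = 4 - 264/(-81) = 4 - 264*(-1/81) = 4 + 88/27 = 196/27 ≈ 7.2593)
G = -196/27 (G = -1*196/27 = -196/27 ≈ -7.2593)
u + G = -5 - 196/27 = -331/27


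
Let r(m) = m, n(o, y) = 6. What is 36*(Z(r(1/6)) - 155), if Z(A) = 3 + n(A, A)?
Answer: -5256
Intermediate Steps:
Z(A) = 9 (Z(A) = 3 + 6 = 9)
36*(Z(r(1/6)) - 155) = 36*(9 - 155) = 36*(-146) = -5256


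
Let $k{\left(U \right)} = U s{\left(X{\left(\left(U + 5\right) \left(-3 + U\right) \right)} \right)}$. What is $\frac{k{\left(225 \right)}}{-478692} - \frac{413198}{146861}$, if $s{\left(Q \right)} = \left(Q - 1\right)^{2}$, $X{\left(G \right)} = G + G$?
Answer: $- \frac{38287750010540749}{7811242868} \approx -4.9016 \cdot 10^{6}$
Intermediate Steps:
$X{\left(G \right)} = 2 G$
$s{\left(Q \right)} = \left(-1 + Q\right)^{2}$
$k{\left(U \right)} = U \left(-1 + 2 \left(-3 + U\right) \left(5 + U\right)\right)^{2}$ ($k{\left(U \right)} = U \left(-1 + 2 \left(U + 5\right) \left(-3 + U\right)\right)^{2} = U \left(-1 + 2 \left(5 + U\right) \left(-3 + U\right)\right)^{2} = U \left(-1 + 2 \left(-3 + U\right) \left(5 + U\right)\right)^{2}$)
$\frac{k{\left(225 \right)}}{-478692} - \frac{413198}{146861} = \frac{225 \left(-31 + 2 \cdot 225^{2} + 4 \cdot 225\right)^{2}}{-478692} - \frac{413198}{146861} = 225 \left(-31 + 2 \cdot 50625 + 900\right)^{2} \left(- \frac{1}{478692}\right) - \frac{413198}{146861} = 225 \left(-31 + 101250 + 900\right)^{2} \left(- \frac{1}{478692}\right) - \frac{413198}{146861} = 225 \cdot 102119^{2} \left(- \frac{1}{478692}\right) - \frac{413198}{146861} = 225 \cdot 10428290161 \left(- \frac{1}{478692}\right) - \frac{413198}{146861} = 2346365286225 \left(- \frac{1}{478692}\right) - \frac{413198}{146861} = - \frac{260707254025}{53188} - \frac{413198}{146861} = - \frac{38287750010540749}{7811242868}$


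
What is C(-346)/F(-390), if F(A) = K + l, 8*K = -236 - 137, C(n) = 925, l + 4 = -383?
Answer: -7400/3469 ≈ -2.1332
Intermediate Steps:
l = -387 (l = -4 - 383 = -387)
K = -373/8 (K = (-236 - 137)/8 = (⅛)*(-373) = -373/8 ≈ -46.625)
F(A) = -3469/8 (F(A) = -373/8 - 387 = -3469/8)
C(-346)/F(-390) = 925/(-3469/8) = 925*(-8/3469) = -7400/3469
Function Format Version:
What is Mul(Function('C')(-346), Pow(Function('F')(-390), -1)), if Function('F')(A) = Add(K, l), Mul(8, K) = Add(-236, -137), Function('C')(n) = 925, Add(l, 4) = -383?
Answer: Rational(-7400, 3469) ≈ -2.1332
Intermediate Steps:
l = -387 (l = Add(-4, -383) = -387)
K = Rational(-373, 8) (K = Mul(Rational(1, 8), Add(-236, -137)) = Mul(Rational(1, 8), -373) = Rational(-373, 8) ≈ -46.625)
Function('F')(A) = Rational(-3469, 8) (Function('F')(A) = Add(Rational(-373, 8), -387) = Rational(-3469, 8))
Mul(Function('C')(-346), Pow(Function('F')(-390), -1)) = Mul(925, Pow(Rational(-3469, 8), -1)) = Mul(925, Rational(-8, 3469)) = Rational(-7400, 3469)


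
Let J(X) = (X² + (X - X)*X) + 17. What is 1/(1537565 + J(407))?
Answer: 1/1703231 ≈ 5.8712e-7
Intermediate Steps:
J(X) = 17 + X² (J(X) = (X² + 0*X) + 17 = (X² + 0) + 17 = X² + 17 = 17 + X²)
1/(1537565 + J(407)) = 1/(1537565 + (17 + 407²)) = 1/(1537565 + (17 + 165649)) = 1/(1537565 + 165666) = 1/1703231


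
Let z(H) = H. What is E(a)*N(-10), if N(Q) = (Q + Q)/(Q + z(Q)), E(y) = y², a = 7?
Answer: 49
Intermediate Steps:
N(Q) = 1 (N(Q) = (Q + Q)/(Q + Q) = (2*Q)/((2*Q)) = (2*Q)*(1/(2*Q)) = 1)
E(a)*N(-10) = 7²*1 = 49*1 = 49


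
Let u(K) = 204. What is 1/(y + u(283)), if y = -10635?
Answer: -1/10431 ≈ -9.5868e-5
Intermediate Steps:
1/(y + u(283)) = 1/(-10635 + 204) = 1/(-10431) = -1/10431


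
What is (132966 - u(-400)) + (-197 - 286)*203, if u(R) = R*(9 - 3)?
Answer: 37317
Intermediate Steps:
u(R) = 6*R (u(R) = R*6 = 6*R)
(132966 - u(-400)) + (-197 - 286)*203 = (132966 - 6*(-400)) + (-197 - 286)*203 = (132966 - 1*(-2400)) - 483*203 = (132966 + 2400) - 98049 = 135366 - 98049 = 37317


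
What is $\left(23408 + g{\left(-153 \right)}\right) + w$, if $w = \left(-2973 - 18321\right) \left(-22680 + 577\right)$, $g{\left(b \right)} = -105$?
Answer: $470684585$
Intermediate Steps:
$w = 470661282$ ($w = \left(-21294\right) \left(-22103\right) = 470661282$)
$\left(23408 + g{\left(-153 \right)}\right) + w = \left(23408 - 105\right) + 470661282 = 23303 + 470661282 = 470684585$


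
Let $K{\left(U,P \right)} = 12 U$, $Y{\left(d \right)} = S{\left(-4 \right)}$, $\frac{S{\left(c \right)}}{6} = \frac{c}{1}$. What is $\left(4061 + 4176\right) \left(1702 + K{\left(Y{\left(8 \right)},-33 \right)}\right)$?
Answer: $11647118$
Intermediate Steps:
$S{\left(c \right)} = 6 c$ ($S{\left(c \right)} = 6 \frac{c}{1} = 6 c 1 = 6 c$)
$Y{\left(d \right)} = -24$ ($Y{\left(d \right)} = 6 \left(-4\right) = -24$)
$\left(4061 + 4176\right) \left(1702 + K{\left(Y{\left(8 \right)},-33 \right)}\right) = \left(4061 + 4176\right) \left(1702 + 12 \left(-24\right)\right) = 8237 \left(1702 - 288\right) = 8237 \cdot 1414 = 11647118$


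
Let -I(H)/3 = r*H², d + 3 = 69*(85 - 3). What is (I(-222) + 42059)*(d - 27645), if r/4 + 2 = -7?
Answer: -117970434690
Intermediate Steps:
d = 5655 (d = -3 + 69*(85 - 3) = -3 + 69*82 = -3 + 5658 = 5655)
r = -36 (r = -8 + 4*(-7) = -8 - 28 = -36)
I(H) = 108*H² (I(H) = -(-108)*H² = 108*H²)
(I(-222) + 42059)*(d - 27645) = (108*(-222)² + 42059)*(5655 - 27645) = (108*49284 + 42059)*(-21990) = (5322672 + 42059)*(-21990) = 5364731*(-21990) = -117970434690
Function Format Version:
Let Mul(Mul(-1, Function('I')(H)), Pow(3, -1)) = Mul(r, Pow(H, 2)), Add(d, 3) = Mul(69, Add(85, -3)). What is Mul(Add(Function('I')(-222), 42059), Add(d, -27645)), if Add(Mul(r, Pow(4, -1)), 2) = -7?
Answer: -117970434690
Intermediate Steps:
d = 5655 (d = Add(-3, Mul(69, Add(85, -3))) = Add(-3, Mul(69, 82)) = Add(-3, 5658) = 5655)
r = -36 (r = Add(-8, Mul(4, -7)) = Add(-8, -28) = -36)
Function('I')(H) = Mul(108, Pow(H, 2)) (Function('I')(H) = Mul(-3, Mul(-36, Pow(H, 2))) = Mul(108, Pow(H, 2)))
Mul(Add(Function('I')(-222), 42059), Add(d, -27645)) = Mul(Add(Mul(108, Pow(-222, 2)), 42059), Add(5655, -27645)) = Mul(Add(Mul(108, 49284), 42059), -21990) = Mul(Add(5322672, 42059), -21990) = Mul(5364731, -21990) = -117970434690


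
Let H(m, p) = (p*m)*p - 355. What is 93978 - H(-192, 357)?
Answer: 24564541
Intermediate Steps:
H(m, p) = -355 + m*p**2 (H(m, p) = (m*p)*p - 355 = m*p**2 - 355 = -355 + m*p**2)
93978 - H(-192, 357) = 93978 - (-355 - 192*357**2) = 93978 - (-355 - 192*127449) = 93978 - (-355 - 24470208) = 93978 - 1*(-24470563) = 93978 + 24470563 = 24564541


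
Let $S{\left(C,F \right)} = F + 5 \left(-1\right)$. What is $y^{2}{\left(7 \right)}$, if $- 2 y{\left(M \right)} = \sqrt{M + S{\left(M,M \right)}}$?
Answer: $\frac{9}{4} \approx 2.25$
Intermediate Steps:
$S{\left(C,F \right)} = -5 + F$ ($S{\left(C,F \right)} = F - 5 = -5 + F$)
$y{\left(M \right)} = - \frac{\sqrt{-5 + 2 M}}{2}$ ($y{\left(M \right)} = - \frac{\sqrt{M + \left(-5 + M\right)}}{2} = - \frac{\sqrt{-5 + 2 M}}{2}$)
$y^{2}{\left(7 \right)} = \left(- \frac{\sqrt{-5 + 2 \cdot 7}}{2}\right)^{2} = \left(- \frac{\sqrt{-5 + 14}}{2}\right)^{2} = \left(- \frac{\sqrt{9}}{2}\right)^{2} = \left(\left(- \frac{1}{2}\right) 3\right)^{2} = \left(- \frac{3}{2}\right)^{2} = \frac{9}{4}$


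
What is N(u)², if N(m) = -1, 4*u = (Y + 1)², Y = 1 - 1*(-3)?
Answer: 1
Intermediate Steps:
Y = 4 (Y = 1 + 3 = 4)
u = 25/4 (u = (4 + 1)²/4 = (¼)*5² = (¼)*25 = 25/4 ≈ 6.2500)
N(u)² = (-1)² = 1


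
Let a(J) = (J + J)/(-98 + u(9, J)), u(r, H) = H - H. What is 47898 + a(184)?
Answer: 2346818/49 ≈ 47894.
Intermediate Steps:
u(r, H) = 0
a(J) = -J/49 (a(J) = (J + J)/(-98 + 0) = (2*J)/(-98) = (2*J)*(-1/98) = -J/49)
47898 + a(184) = 47898 - 1/49*184 = 47898 - 184/49 = 2346818/49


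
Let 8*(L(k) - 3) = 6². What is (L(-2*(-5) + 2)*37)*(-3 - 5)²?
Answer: 17760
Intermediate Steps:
L(k) = 15/2 (L(k) = 3 + (⅛)*6² = 3 + (⅛)*36 = 3 + 9/2 = 15/2)
(L(-2*(-5) + 2)*37)*(-3 - 5)² = ((15/2)*37)*(-3 - 5)² = (555/2)*(-8)² = (555/2)*64 = 17760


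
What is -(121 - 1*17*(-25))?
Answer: -546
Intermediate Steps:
-(121 - 1*17*(-25)) = -(121 - 17*(-25)) = -(121 + 425) = -1*546 = -546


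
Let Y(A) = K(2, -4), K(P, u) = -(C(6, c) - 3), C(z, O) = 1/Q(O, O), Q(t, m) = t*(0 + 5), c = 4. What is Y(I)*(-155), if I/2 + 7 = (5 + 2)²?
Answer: -1829/4 ≈ -457.25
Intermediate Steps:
Q(t, m) = 5*t (Q(t, m) = t*5 = 5*t)
C(z, O) = 1/(5*O)
I = 84 (I = -14 + 2*(5 + 2)² = -14 + 2*7² = -14 + 2*49 = -14 + 98 = 84)
K(P, u) = 59/20 (K(P, u) = -((⅕)/4 - 3) = -((⅕)*(¼) - 3) = -(1/20 - 3) = -1*(-59/20) = 59/20)
Y(A) = 59/20
Y(I)*(-155) = (59/20)*(-155) = -1829/4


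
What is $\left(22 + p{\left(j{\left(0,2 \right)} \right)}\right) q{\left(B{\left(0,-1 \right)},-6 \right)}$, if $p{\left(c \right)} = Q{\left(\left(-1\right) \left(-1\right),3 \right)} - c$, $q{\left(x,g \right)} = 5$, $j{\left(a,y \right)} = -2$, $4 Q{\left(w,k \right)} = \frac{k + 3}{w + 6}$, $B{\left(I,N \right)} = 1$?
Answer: $\frac{1695}{14} \approx 121.07$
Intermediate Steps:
$Q{\left(w,k \right)} = \frac{3 + k}{4 \left(6 + w\right)}$ ($Q{\left(w,k \right)} = \frac{\left(k + 3\right) \frac{1}{w + 6}}{4} = \frac{\left(3 + k\right) \frac{1}{6 + w}}{4} = \frac{\frac{1}{6 + w} \left(3 + k\right)}{4} = \frac{3 + k}{4 \left(6 + w\right)}$)
$p{\left(c \right)} = \frac{3}{14} - c$ ($p{\left(c \right)} = \frac{3 + 3}{4 \left(6 - -1\right)} - c = \frac{1}{4} \frac{1}{6 + 1} \cdot 6 - c = \frac{1}{4} \cdot \frac{1}{7} \cdot 6 - c = \frac{3}{14} - c$)
$\left(22 + p{\left(j{\left(0,2 \right)} \right)}\right) q{\left(B{\left(0,-1 \right)},-6 \right)} = \left(22 + \left(\frac{3}{14} - -2\right)\right) 5 = \left(22 + \left(\frac{3}{14} + 2\right)\right) 5 = \left(22 + \frac{31}{14}\right) 5 = \frac{339}{14} \cdot 5 = \frac{1695}{14}$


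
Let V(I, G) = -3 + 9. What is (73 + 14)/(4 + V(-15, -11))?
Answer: 87/10 ≈ 8.7000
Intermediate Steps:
V(I, G) = 6
(73 + 14)/(4 + V(-15, -11)) = (73 + 14)/(4 + 6) = 87/10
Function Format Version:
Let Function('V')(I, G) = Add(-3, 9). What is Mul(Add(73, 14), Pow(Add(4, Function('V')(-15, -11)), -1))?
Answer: Rational(87, 10) ≈ 8.7000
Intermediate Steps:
Function('V')(I, G) = 6
Mul(Add(73, 14), Pow(Add(4, Function('V')(-15, -11)), -1)) = Mul(Add(73, 14), Pow(Add(4, 6), -1)) = Mul(87, Pow(10, -1)) = Mul(87, Rational(1, 10)) = Rational(87, 10)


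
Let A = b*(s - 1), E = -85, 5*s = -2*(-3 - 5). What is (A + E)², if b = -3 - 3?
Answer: 241081/25 ≈ 9643.2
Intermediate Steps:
b = -6
s = 16/5 (s = (-2*(-3 - 5))/5 = (-2*(-8))/5 = (⅕)*16 = 16/5 ≈ 3.2000)
A = -66/5 (A = -6*(16/5 - 1) = -6*11/5 = -66/5 ≈ -13.200)
(A + E)² = (-66/5 - 85)² = (-491/5)² = 241081/25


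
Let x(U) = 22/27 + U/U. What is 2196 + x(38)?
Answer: 59341/27 ≈ 2197.8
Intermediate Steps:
x(U) = 49/27 (x(U) = 22*(1/27) + 1 = 22/27 + 1 = 49/27)
2196 + x(38) = 2196 + 49/27 = 59341/27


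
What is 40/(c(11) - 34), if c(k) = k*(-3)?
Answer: -40/67 ≈ -0.59702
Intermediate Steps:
c(k) = -3*k
40/(c(11) - 34) = 40/(-3*11 - 34) = 40/(-33 - 34) = 40/(-67) = -1/67*40 = -40/67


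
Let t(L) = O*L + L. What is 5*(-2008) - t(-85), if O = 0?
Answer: -9955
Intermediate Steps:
t(L) = L (t(L) = 0*L + L = 0 + L = L)
5*(-2008) - t(-85) = 5*(-2008) - 1*(-85) = -10040 + 85 = -9955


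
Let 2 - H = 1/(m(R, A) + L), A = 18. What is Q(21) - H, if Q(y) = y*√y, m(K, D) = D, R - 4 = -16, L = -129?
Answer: -223/111 + 21*√21 ≈ 94.225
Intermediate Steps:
R = -12 (R = 4 - 16 = -12)
Q(y) = y^(3/2)
H = 223/111 (H = 2 - 1/(18 - 129) = 2 - 1/(-111) = 2 - 1*(-1/111) = 2 + 1/111 = 223/111 ≈ 2.0090)
Q(21) - H = 21^(3/2) - 1*223/111 = 21*√21 - 223/111 = -223/111 + 21*√21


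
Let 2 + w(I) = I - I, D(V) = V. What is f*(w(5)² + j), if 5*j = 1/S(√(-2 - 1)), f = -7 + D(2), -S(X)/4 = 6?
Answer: -479/24 ≈ -19.958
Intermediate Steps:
S(X) = -24 (S(X) = -4*6 = -24)
w(I) = -2 (w(I) = -2 + (I - I) = -2 + 0 = -2)
f = -5 (f = -7 + 2 = -5)
j = -1/120 (j = (⅕)/(-24) = (⅕)*(-1/24) = -1/120 ≈ -0.0083333)
f*(w(5)² + j) = -5*((-2)² - 1/120) = -5*(4 - 1/120) = -5*479/120 = -479/24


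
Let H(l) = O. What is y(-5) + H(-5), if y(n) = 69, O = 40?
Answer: 109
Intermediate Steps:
H(l) = 40
y(-5) + H(-5) = 69 + 40 = 109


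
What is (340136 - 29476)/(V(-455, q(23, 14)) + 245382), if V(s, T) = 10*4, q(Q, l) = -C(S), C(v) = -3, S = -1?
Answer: 155330/122711 ≈ 1.2658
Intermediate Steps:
q(Q, l) = 3 (q(Q, l) = -1*(-3) = 3)
V(s, T) = 40
(340136 - 29476)/(V(-455, q(23, 14)) + 245382) = (340136 - 29476)/(40 + 245382) = 310660/245422 = 310660*(1/245422) = 155330/122711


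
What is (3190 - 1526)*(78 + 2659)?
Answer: 4554368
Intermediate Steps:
(3190 - 1526)*(78 + 2659) = 1664*2737 = 4554368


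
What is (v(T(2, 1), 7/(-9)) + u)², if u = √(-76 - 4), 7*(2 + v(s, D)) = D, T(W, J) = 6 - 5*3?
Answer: (-19 + 36*I*√5)²/81 ≈ -75.543 - 37.765*I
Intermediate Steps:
T(W, J) = -9 (T(W, J) = 6 - 15 = -9)
v(s, D) = -2 + D/7
u = 4*I*√5 (u = √(-80) = 4*I*√5 ≈ 8.9443*I)
(v(T(2, 1), 7/(-9)) + u)² = ((-2 + (7/(-9))/7) + 4*I*√5)² = ((-2 + (7*(-⅑))/7) + 4*I*√5)² = ((-2 + (⅐)*(-7/9)) + 4*I*√5)² = ((-2 - ⅑) + 4*I*√5)² = (-19/9 + 4*I*√5)²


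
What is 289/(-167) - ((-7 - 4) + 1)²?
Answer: -16989/167 ≈ -101.73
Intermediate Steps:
289/(-167) - ((-7 - 4) + 1)² = 289*(-1/167) - (-11 + 1)² = -289/167 - 1*(-10)² = -289/167 - 1*100 = -289/167 - 100 = -16989/167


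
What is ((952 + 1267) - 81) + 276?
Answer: 2414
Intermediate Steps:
((952 + 1267) - 81) + 276 = (2219 - 81) + 276 = 2138 + 276 = 2414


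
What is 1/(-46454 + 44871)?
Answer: -1/1583 ≈ -0.00063171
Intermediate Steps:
1/(-46454 + 44871) = 1/(-1583) = -1/1583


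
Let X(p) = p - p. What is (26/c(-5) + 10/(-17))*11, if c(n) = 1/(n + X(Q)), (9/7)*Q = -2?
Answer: -24420/17 ≈ -1436.5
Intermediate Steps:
Q = -14/9 (Q = (7/9)*(-2) = -14/9 ≈ -1.5556)
X(p) = 0
c(n) = 1/n (c(n) = 1/(n + 0) = 1/n)
(26/c(-5) + 10/(-17))*11 = (26/(1/(-5)) + 10/(-17))*11 = (26/(-⅕) + 10*(-1/17))*11 = (26*(-5) - 10/17)*11 = (-130 - 10/17)*11 = -2220/17*11 = -24420/17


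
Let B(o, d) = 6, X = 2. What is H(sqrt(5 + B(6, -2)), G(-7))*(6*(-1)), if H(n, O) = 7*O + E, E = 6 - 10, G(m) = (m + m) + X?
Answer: 528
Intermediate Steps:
G(m) = 2 + 2*m (G(m) = (m + m) + 2 = 2*m + 2 = 2 + 2*m)
E = -4
H(n, O) = -4 + 7*O (H(n, O) = 7*O - 4 = -4 + 7*O)
H(sqrt(5 + B(6, -2)), G(-7))*(6*(-1)) = (-4 + 7*(2 + 2*(-7)))*(6*(-1)) = (-4 + 7*(2 - 14))*(-6) = (-4 + 7*(-12))*(-6) = (-4 - 84)*(-6) = -88*(-6) = 528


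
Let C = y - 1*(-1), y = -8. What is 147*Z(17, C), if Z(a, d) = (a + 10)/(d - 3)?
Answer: -3969/10 ≈ -396.90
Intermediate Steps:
C = -7 (C = -8 - 1*(-1) = -8 + 1 = -7)
Z(a, d) = (10 + a)/(-3 + d)
147*Z(17, C) = 147*((10 + 17)/(-3 - 7)) = 147*(27/(-10)) = 147*(-1/10*27) = 147*(-27/10) = -3969/10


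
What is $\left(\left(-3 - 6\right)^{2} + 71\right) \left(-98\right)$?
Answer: $-14896$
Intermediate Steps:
$\left(\left(-3 - 6\right)^{2} + 71\right) \left(-98\right) = \left(\left(-9\right)^{2} + 71\right) \left(-98\right) = \left(81 + 71\right) \left(-98\right) = 152 \left(-98\right) = -14896$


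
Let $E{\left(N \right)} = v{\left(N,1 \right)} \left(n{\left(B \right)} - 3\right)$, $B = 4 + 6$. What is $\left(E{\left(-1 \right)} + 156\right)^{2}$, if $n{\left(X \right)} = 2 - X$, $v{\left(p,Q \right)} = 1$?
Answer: $21025$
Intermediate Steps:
$B = 10$
$E{\left(N \right)} = -11$ ($E{\left(N \right)} = 1 \left(\left(2 - 10\right) - 3\right) = 1 \left(-8 - 3\right) = 1 \left(-11\right) = -11$)
$\left(E{\left(-1 \right)} + 156\right)^{2} = \left(-11 + 156\right)^{2} = 145^{2} = 21025$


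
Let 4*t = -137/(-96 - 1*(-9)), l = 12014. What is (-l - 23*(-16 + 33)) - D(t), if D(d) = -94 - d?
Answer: -4284091/348 ≈ -12311.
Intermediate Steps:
t = 137/348 (t = (-137/(-96 - 1*(-9)))/4 = (-137/(-96 + 9))/4 = (-137/(-87))/4 = (-137*(-1/87))/4 = (¼)*(137/87) = 137/348 ≈ 0.39368)
(-l - 23*(-16 + 33)) - D(t) = (-1*12014 - 23*(-16 + 33)) - (-94 - 1*137/348) = (-12014 - 23*17) - (-94 - 137/348) = (-12014 - 1*391) - 1*(-32849/348) = (-12014 - 391) + 32849/348 = -12405 + 32849/348 = -4284091/348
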